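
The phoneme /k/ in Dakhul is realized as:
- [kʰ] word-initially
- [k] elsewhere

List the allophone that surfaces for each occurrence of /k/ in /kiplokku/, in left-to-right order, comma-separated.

Occurrence 1 (position 1): word-initially → [kʰ].
Occurrence 2 (position 6): no conditioning environment matches → elsewhere allophone [k].
Occurrence 3 (position 7): no conditioning environment matches → elsewhere allophone [k].

[kʰ], [k], [k]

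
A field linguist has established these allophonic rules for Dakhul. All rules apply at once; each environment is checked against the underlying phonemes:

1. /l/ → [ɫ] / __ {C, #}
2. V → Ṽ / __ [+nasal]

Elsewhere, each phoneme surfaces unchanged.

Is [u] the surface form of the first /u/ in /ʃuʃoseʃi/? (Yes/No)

/u/ (between /ʃ/ and /ʃ/) fails the environment for rule 2, so it stays [u].
The actual realization is [u], which matches [u].

Yes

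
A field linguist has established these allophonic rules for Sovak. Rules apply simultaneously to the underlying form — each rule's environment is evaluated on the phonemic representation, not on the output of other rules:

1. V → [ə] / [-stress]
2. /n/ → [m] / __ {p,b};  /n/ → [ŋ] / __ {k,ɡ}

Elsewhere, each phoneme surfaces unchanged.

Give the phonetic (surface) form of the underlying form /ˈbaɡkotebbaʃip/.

[ˈbaɡkətəbbəʃəp]

/b/ — not in any rule's target class → [b].
/a/ (between /b/ and /ɡ/) fails the environment for rule 1, so it stays [a].
/ɡ/ (between /a/ and /k/) is unaffected → [ɡ].
/k/ — not in any rule's target class → [k].
Rule 1 applies to /o/ (between /k/ and /t/: in an unstressed syllable) → [ə].
/t/ stays [t].
Rule 1 applies to /e/ (between /t/ and /b/: in an unstressed syllable) → [ə].
/b/ (between /e/ and /b/): no rule targets it → [b].
/b/ (between /b/ and /a/): no rule targets it → [b].
/a/ (between /b/ and /ʃ/): in an unstressed syllable, so rule 1 applies → [ə].
/ʃ/ stays [ʃ].
Rule 1 applies to /i/ (between /ʃ/ and /p/: in an unstressed syllable) → [ə].
/p/ — not in any rule's target class → [p].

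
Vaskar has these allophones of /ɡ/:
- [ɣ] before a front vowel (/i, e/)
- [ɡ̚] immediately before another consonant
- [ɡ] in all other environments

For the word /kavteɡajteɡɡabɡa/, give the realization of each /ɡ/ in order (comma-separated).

[ɡ], [ɡ̚], [ɡ], [ɡ]

Occurrence 1 (position 6): no conditioning environment matches → elsewhere allophone [ɡ].
Occurrence 2 (position 11): immediately before another consonant → [ɡ̚].
Occurrence 3 (position 12): no conditioning environment matches → elsewhere allophone [ɡ].
Occurrence 4 (position 15): no conditioning environment matches → elsewhere allophone [ɡ].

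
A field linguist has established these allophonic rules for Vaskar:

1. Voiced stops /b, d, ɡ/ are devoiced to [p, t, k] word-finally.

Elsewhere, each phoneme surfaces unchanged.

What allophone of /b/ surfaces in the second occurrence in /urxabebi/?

/b/ (between /e/ and /i/) fails the environment for rule 1, so it stays [b].

[b]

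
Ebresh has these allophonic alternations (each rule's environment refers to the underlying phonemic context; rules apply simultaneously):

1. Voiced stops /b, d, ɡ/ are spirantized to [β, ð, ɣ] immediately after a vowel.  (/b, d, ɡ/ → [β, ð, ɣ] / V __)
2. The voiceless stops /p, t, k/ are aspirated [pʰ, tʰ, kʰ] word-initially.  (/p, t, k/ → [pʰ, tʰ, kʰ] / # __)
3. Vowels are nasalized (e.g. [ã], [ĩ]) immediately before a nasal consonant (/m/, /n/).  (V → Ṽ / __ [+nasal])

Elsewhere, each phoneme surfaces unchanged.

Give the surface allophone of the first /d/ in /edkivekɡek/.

/d/ meets the environment for rule 1 (immediately after a vowel) → [ð].

[ð]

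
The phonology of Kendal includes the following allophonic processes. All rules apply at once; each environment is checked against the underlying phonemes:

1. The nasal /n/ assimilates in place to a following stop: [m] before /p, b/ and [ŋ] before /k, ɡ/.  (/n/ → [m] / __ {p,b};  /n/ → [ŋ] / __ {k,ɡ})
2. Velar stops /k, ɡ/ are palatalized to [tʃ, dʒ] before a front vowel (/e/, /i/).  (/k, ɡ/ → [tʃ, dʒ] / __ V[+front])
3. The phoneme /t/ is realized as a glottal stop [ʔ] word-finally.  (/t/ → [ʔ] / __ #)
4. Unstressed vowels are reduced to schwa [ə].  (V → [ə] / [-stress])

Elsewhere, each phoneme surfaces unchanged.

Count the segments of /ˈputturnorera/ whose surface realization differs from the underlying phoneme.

Segments that undergo a rule: /u/ → [ə] (rule 4); /o/ → [ə] (rule 4); /e/ → [ə] (rule 4); /a/ → [ə] (rule 4).
All other segments surface unchanged.

4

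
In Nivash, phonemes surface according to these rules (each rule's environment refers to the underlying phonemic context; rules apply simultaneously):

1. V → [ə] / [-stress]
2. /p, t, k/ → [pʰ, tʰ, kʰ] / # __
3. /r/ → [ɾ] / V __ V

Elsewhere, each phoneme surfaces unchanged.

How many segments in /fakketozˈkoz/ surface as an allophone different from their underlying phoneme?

Segments that undergo a rule: /a/ → [ə] (rule 1); /e/ → [ə] (rule 1); /o/ → [ə] (rule 1).
All other segments surface unchanged.

3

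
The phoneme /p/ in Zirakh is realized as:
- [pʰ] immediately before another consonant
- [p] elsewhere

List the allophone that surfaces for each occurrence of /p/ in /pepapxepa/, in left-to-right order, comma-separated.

Occurrence 1 (position 1): no conditioning environment matches → elsewhere allophone [p].
Occurrence 2 (position 3): no conditioning environment matches → elsewhere allophone [p].
Occurrence 3 (position 5): immediately before another consonant → [pʰ].
Occurrence 4 (position 8): no conditioning environment matches → elsewhere allophone [p].

[p], [p], [pʰ], [p]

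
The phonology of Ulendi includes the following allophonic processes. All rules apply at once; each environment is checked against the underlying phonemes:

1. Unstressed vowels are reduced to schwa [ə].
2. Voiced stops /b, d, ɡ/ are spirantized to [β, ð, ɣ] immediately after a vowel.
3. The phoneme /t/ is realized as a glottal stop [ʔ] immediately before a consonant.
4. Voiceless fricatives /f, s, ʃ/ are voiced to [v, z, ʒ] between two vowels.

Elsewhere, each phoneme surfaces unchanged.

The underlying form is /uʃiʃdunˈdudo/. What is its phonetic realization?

/u/ meets the environment for rule 1 (in an unstressed syllable) → [ə].
Rule 4 applies to /ʃ/ (between /u/ and /i/: between two vowels) → [ʒ].
/i/ — between /ʃ/ and /ʃ/, in an unstressed syllable — surfaces as [ə] (rule 1).
/ʃ/ — between /i/ and /d/; rule 4 does not apply here → [ʃ].
/d/ — between /ʃ/ and /u/; rule 2 does not apply here → [d].
Rule 1 applies to /u/ (between /d/ and /n/: in an unstressed syllable) → [ə].
/n/ — not in any rule's target class → [n].
/d/ (between /n/ and /u/) is in the target of rule 2 but the environment (immediately after a vowel) is not met → [d].
/u/ (between /d/ and /d/) fails the environment for rule 1, so it stays [u].
/d/ (between /u/ and /o/): immediately after a vowel, so rule 2 applies → [ð].
/o/ (word-final) occurs in an unstressed syllable → [ə] by rule 1.

[əʒəʃdənˈduðə]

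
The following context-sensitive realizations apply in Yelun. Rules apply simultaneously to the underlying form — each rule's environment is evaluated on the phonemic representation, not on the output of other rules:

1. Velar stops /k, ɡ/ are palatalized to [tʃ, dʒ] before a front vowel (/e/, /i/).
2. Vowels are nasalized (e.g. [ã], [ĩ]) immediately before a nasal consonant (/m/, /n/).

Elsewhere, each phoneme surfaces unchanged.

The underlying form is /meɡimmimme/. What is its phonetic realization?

[medʒĩmmĩmme]

/m/ — not in any rule's target class → [m].
/e/ — between /m/ and /ɡ/; rule 2 does not apply here → [e].
/ɡ/ (between /e/ and /i/) occurs before a front vowel → [dʒ] by rule 1.
/i/ (between /ɡ/ and /m/) occurs before a nasal consonant → [ĩ] by rule 2.
/m/ (between /i/ and /m/): no rule targets it → [m].
/m/ (between /m/ and /i/): no rule targets it → [m].
Rule 2 applies to /i/ (between /m/ and /m/: before a nasal consonant) → [ĩ].
/m/ stays [m].
/m/ (between /m/ and /e/): no rule targets it → [m].
/e/ (word-final): rule 2 targets it, but not before a nasal consonant → unchanged [e].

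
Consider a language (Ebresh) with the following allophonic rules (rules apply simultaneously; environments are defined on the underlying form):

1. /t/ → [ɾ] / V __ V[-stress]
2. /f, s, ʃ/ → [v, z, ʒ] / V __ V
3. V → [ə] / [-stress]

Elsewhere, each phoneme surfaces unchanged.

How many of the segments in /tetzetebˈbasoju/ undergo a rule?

7

Segments that undergo a rule: /e/ → [ə] (rule 3); /e/ → [ə] (rule 3); /t/ → [ɾ] (rule 1); /e/ → [ə] (rule 3); /s/ → [z] (rule 2); /o/ → [ə] (rule 3); /u/ → [ə] (rule 3).
All other segments surface unchanged.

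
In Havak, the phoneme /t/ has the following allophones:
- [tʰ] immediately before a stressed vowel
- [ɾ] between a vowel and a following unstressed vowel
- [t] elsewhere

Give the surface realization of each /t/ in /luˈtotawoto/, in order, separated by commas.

[tʰ], [ɾ], [ɾ]

Occurrence 1 (position 3): immediately before a stressed vowel → [tʰ].
Occurrence 2 (position 5): between a vowel and an unstressed vowel → [ɾ].
Occurrence 3 (position 9): between a vowel and an unstressed vowel → [ɾ].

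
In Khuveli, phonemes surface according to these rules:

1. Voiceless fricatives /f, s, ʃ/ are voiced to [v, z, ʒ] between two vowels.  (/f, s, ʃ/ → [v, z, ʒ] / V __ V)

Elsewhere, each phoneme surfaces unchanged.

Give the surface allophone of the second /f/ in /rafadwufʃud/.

[f]

/f/ (between /u/ and /ʃ/) fails the environment for rule 1, so it stays [f].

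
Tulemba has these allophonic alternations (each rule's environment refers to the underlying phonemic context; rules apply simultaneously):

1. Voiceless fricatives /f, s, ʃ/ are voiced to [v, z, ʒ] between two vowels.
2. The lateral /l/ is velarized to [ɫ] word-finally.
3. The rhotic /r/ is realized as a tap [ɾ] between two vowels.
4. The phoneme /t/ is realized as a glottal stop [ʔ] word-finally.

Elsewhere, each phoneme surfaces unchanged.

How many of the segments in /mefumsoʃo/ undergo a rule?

2

Segments that undergo a rule: /f/ → [v] (rule 1); /ʃ/ → [ʒ] (rule 1).
All other segments surface unchanged.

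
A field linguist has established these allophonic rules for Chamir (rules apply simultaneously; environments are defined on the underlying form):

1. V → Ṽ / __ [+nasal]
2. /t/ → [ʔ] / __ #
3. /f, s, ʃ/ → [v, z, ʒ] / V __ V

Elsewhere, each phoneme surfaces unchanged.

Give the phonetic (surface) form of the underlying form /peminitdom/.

Rule 1 applies to /e/ (between /p/ and /m/: before a nasal consonant) → [ẽ].
/i/ (between /m/ and /n/) occurs before a nasal consonant → [ĩ] by rule 1.
/i/ (between /n/ and /t/) is in the target of rule 1 but the environment (before a nasal consonant) is not met → [i].
/t/ (between /i/ and /d/) fails the environment for rule 2, so it stays [t].
/o/ (between /d/ and /m/) occurs before a nasal consonant → [õ] by rule 1.

[pẽmĩnitdõm]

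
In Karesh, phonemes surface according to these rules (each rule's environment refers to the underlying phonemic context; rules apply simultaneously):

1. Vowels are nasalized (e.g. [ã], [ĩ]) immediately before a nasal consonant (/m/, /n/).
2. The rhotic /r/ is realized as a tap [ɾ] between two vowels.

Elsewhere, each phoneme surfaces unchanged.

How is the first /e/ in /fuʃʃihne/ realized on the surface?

/e/ (word-final) fails the environment for rule 1, so it stays [e].

[e]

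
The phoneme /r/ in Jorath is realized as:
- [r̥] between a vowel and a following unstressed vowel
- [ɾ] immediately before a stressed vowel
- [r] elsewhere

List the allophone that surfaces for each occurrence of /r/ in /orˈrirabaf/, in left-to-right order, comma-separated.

Occurrence 1 (position 2): no conditioning environment matches → elsewhere allophone [r].
Occurrence 2 (position 3): immediately before a stressed vowel → [ɾ].
Occurrence 3 (position 5): between a vowel and a following unstressed vowel → [r̥].

[r], [ɾ], [r̥]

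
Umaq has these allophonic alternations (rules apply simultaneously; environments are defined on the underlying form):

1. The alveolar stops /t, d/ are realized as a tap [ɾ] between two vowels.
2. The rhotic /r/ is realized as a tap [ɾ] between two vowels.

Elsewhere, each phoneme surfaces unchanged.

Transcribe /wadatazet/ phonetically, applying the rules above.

[waɾaɾazet]

/w/ stays [w].
/a/ (between /w/ and /d/) is unaffected → [a].
/d/ — between /a/ and /a/, between two vowels — surfaces as [ɾ] (rule 1).
/a/ stays [a].
/t/ (between /a/ and /a/) occurs between two vowels → [ɾ] by rule 1.
/a/ stays [a].
/z/ stays [z].
/e/ stays [e].
/t/ (word-final) is in the target of rule 1 but the environment (between two vowels) is not met → [t].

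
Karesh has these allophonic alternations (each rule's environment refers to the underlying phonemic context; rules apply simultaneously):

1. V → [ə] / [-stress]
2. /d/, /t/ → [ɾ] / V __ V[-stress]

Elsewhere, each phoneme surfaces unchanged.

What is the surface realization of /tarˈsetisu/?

[tərˈseɾəsə]

/t/ (word-initial): rule 2 targets it, but not between a vowel and a following unstressed vowel → unchanged [t].
/a/ (between /t/ and /r/) occurs in an unstressed syllable → [ə] by rule 1.
/e/ (between /s/ and /t/) is in the target of rule 1 but the environment (in an unstressed syllable) is not met → [e].
Rule 2 applies to /t/ (between /e/ and /i/: between a vowel and a following unstressed vowel) → [ɾ].
Rule 1 applies to /i/ (between /t/ and /s/: in an unstressed syllable) → [ə].
/u/ — word-final, in an unstressed syllable — surfaces as [ə] (rule 1).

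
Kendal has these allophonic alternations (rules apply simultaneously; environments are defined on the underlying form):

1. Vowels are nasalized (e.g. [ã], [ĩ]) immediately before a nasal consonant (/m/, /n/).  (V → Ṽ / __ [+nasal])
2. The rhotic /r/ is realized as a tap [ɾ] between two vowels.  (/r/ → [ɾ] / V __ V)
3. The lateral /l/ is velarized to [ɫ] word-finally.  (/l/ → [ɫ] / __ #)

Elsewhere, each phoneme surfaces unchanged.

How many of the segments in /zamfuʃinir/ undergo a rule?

2

Segments that undergo a rule: /a/ → [ã] (rule 1); /i/ → [ĩ] (rule 1).
All other segments surface unchanged.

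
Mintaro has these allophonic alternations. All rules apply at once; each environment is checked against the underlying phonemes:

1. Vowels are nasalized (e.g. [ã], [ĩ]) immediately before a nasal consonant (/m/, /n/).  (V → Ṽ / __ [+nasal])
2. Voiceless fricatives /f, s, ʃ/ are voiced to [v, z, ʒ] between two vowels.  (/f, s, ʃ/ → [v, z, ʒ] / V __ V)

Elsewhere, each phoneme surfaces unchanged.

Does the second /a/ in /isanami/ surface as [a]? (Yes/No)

No

/a/ — between /n/ and /m/, before a nasal consonant — surfaces as [ã] (rule 1).
The actual realization is [ã], not [a].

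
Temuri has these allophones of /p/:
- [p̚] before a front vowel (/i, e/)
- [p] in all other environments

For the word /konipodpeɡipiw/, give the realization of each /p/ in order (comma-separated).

[p], [p̚], [p̚]

Occurrence 1 (position 5): no conditioning environment matches → elsewhere allophone [p].
Occurrence 2 (position 8): before a front vowel (/i, e/) → [p̚].
Occurrence 3 (position 12): before a front vowel (/i, e/) → [p̚].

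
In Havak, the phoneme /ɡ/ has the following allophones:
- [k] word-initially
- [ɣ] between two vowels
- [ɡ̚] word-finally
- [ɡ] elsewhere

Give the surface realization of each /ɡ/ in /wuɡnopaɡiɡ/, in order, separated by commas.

Occurrence 1 (position 3): no conditioning environment matches → elsewhere allophone [ɡ].
Occurrence 2 (position 8): between two vowels → [ɣ].
Occurrence 3 (position 10): word-finally → [ɡ̚].

[ɡ], [ɣ], [ɡ̚]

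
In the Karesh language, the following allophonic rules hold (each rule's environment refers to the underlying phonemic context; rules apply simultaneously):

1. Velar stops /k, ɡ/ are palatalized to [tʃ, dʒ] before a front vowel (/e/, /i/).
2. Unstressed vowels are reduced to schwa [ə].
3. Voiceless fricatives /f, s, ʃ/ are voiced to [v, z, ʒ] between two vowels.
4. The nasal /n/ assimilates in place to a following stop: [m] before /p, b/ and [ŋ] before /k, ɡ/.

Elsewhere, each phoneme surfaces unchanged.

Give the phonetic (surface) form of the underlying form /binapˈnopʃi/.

[bənəpˈnopʃə]

/b/ (word-initial) is unaffected → [b].
/i/ — between /b/ and /n/, in an unstressed syllable — surfaces as [ə] (rule 2).
/n/ (between /i/ and /a/) fails the environment for rule 4, so it stays [n].
Rule 2 applies to /a/ (between /n/ and /p/: in an unstressed syllable) → [ə].
/p/ (between /a/ and /n/) is unaffected → [p].
/n/ (between /p/ and /o/) is in the target of rule 4 but the environment (before a labial or velar stop) is not met → [n].
/o/ (between /n/ and /p/) is in the target of rule 2 but the environment (in an unstressed syllable) is not met → [o].
/p/ — not in any rule's target class → [p].
/ʃ/ (between /p/ and /i/) fails the environment for rule 3, so it stays [ʃ].
/i/ (word-final): in an unstressed syllable, so rule 2 applies → [ə].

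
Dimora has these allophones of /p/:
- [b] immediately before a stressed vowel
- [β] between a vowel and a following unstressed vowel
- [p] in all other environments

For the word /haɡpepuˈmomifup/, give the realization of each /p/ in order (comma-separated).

Occurrence 1 (position 4): no conditioning environment matches → elsewhere allophone [p].
Occurrence 2 (position 6): between a vowel and a following unstressed vowel → [β].
Occurrence 3 (position 14): no conditioning environment matches → elsewhere allophone [p].

[p], [β], [p]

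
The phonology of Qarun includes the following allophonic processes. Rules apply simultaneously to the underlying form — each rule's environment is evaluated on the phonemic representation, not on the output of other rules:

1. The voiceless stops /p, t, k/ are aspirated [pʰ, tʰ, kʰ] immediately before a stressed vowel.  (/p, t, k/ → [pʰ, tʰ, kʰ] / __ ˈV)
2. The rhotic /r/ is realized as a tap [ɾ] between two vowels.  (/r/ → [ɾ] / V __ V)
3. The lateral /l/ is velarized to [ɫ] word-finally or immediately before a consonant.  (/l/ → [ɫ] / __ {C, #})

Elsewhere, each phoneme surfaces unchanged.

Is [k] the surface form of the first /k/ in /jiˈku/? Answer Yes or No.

No

/k/ (between /i/ and /u/) occurs immediately before a stressed vowel → [kʰ] by rule 1.
The actual realization is [kʰ], not [k].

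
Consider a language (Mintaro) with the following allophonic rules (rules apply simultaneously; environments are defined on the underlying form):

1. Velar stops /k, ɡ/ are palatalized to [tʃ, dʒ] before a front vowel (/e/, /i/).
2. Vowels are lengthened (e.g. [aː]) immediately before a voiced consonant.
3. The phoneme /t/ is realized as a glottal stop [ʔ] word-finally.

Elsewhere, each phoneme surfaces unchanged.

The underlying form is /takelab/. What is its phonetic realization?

/t/ (word-initial): rule 3 targets it, but not word-finally → unchanged [t].
/a/ — between /t/ and /k/; rule 2 does not apply here → [a].
/k/ (between /a/ and /e/) occurs before a front vowel → [tʃ] by rule 1.
/e/ (between /k/ and /l/) occurs before a voiced consonant → [eː] by rule 2.
/l/ (between /e/ and /a/): no rule targets it → [l].
/a/ meets the environment for rule 2 (before a voiced consonant) → [aː].
/b/ — not in any rule's target class → [b].

[tatʃeːlaːb]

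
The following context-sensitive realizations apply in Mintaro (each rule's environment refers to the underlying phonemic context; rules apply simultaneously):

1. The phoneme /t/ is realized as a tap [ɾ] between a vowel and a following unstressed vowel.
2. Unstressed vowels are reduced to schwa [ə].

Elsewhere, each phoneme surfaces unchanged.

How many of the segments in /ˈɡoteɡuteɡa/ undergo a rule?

Segments that undergo a rule: /t/ → [ɾ] (rule 1); /e/ → [ə] (rule 2); /u/ → [ə] (rule 2); /t/ → [ɾ] (rule 1); /e/ → [ə] (rule 2); /a/ → [ə] (rule 2).
All other segments surface unchanged.

6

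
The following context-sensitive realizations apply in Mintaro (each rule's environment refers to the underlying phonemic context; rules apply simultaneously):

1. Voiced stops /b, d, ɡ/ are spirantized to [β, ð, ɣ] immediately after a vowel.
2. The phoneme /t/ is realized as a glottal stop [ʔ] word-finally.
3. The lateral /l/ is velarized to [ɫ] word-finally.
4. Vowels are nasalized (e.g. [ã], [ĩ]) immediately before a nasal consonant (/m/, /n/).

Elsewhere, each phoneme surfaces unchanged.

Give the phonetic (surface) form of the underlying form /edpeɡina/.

/e/ (word-initial): rule 4 targets it, but not before a nasal consonant → unchanged [e].
Rule 1 applies to /d/ (between /e/ and /p/: immediately after a vowel) → [ð].
/p/ (between /d/ and /e/) is unaffected → [p].
/e/ (between /p/ and /ɡ/): rule 4 targets it, but not before a nasal consonant → unchanged [e].
Rule 1 applies to /ɡ/ (between /e/ and /i/: immediately after a vowel) → [ɣ].
/i/ — between /ɡ/ and /n/, before a nasal consonant — surfaces as [ĩ] (rule 4).
/n/ (between /i/ and /a/) is unaffected → [n].
/a/ — word-final; rule 4 does not apply here → [a].

[eðpeɣĩna]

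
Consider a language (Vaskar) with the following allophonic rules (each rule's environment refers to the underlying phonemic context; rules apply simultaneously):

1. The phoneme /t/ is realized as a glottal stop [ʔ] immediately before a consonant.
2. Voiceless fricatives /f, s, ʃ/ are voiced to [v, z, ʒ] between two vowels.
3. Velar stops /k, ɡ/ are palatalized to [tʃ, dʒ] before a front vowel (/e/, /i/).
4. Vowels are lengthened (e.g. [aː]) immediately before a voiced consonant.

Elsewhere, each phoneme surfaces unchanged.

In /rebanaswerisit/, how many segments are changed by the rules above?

Segments that undergo a rule: /e/ → [eː] (rule 4); /a/ → [aː] (rule 4); /e/ → [eː] (rule 4); /s/ → [z] (rule 2).
All other segments surface unchanged.

4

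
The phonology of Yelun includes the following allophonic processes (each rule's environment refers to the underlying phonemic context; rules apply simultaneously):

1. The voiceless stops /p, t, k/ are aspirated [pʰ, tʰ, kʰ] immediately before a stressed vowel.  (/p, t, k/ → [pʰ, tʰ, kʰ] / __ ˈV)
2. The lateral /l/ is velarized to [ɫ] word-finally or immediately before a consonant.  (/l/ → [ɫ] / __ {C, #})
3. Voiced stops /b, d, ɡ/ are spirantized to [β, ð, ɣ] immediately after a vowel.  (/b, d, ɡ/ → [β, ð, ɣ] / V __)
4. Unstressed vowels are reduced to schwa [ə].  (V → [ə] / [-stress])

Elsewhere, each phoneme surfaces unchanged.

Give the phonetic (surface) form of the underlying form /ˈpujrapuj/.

[ˈpʰujrəpəj]

/p/ (word-initial): immediately before a stressed vowel, so rule 1 applies → [pʰ].
/u/ (between /p/ and /j/) is in the target of rule 4 but the environment (in an unstressed syllable) is not met → [u].
/j/ (between /u/ and /r/) is unaffected → [j].
/r/ (between /j/ and /a/): no rule targets it → [r].
/a/ (between /r/ and /p/): in an unstressed syllable, so rule 4 applies → [ə].
/p/ (between /a/ and /u/) fails the environment for rule 1, so it stays [p].
Rule 4 applies to /u/ (between /p/ and /j/: in an unstressed syllable) → [ə].
/j/ (word-final) is unaffected → [j].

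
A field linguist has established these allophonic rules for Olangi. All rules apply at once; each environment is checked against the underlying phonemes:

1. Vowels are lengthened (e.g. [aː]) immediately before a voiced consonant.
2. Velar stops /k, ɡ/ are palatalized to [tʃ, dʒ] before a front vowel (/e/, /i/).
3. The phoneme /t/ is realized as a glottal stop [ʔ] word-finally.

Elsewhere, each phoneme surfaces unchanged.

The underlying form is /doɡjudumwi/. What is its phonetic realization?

[doːɡjuːduːmwi]

/d/ (word-initial) is unaffected → [d].
/o/ meets the environment for rule 1 (before a voiced consonant) → [oː].
/ɡ/ — between /o/ and /j/; rule 2 does not apply here → [ɡ].
/j/ — not in any rule's target class → [j].
/u/ — between /j/ and /d/, before a voiced consonant — surfaces as [uː] (rule 1).
/d/ stays [d].
/u/ — between /d/ and /m/, before a voiced consonant — surfaces as [uː] (rule 1).
/m/ — not in any rule's target class → [m].
/w/ (between /m/ and /i/): no rule targets it → [w].
/i/ (word-final) is in the target of rule 1 but the environment (before a voiced consonant) is not met → [i].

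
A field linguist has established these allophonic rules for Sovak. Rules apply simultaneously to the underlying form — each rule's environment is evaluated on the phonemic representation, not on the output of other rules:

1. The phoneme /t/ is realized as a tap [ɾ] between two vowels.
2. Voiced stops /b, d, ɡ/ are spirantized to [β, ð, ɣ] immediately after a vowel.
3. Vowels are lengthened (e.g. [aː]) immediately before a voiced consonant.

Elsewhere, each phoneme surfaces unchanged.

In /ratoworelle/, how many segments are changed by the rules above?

4

Segments that undergo a rule: /t/ → [ɾ] (rule 1); /o/ → [oː] (rule 3); /o/ → [oː] (rule 3); /e/ → [eː] (rule 3).
All other segments surface unchanged.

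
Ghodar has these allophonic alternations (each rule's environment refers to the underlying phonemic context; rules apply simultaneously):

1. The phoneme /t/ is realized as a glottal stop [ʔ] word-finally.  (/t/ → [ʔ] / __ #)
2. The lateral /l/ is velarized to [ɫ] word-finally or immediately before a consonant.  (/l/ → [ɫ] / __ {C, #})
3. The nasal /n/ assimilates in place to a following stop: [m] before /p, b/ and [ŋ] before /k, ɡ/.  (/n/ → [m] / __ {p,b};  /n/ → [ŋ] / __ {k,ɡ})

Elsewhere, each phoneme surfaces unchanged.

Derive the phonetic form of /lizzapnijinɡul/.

[lizzapnijiŋɡuɫ]

/l/ — word-initial; rule 2 does not apply here → [l].
/n/ (between /p/ and /i/) is in the target of rule 3 but the environment (before a labial or velar stop) is not met → [n].
/n/ (between /i/ and /ɡ/): before a labial or velar stop, so rule 3 applies → [ŋ].
/l/ meets the environment for rule 2 (word-finally or immediately before a consonant) → [ɫ].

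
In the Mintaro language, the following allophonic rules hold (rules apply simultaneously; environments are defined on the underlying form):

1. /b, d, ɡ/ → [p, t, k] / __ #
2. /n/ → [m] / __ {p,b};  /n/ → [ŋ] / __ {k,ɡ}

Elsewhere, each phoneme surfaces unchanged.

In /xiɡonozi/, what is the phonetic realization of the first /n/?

/n/ — between /o/ and /o/; rule 2 does not apply here → [n].

[n]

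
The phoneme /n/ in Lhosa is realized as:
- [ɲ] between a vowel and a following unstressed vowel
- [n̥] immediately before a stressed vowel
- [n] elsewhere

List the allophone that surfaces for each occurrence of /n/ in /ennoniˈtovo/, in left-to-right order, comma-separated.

[n], [n], [ɲ]

Occurrence 1 (position 2): no conditioning environment matches → elsewhere allophone [n].
Occurrence 2 (position 3): no conditioning environment matches → elsewhere allophone [n].
Occurrence 3 (position 5): between a vowel and a following unstressed vowel → [ɲ].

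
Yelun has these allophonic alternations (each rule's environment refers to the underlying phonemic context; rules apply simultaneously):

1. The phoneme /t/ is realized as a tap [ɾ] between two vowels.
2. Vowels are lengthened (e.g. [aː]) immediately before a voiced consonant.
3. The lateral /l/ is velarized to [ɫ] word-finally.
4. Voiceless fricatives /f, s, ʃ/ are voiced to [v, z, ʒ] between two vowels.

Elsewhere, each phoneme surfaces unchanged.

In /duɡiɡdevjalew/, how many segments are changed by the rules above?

Segments that undergo a rule: /u/ → [uː] (rule 2); /i/ → [iː] (rule 2); /e/ → [eː] (rule 2); /a/ → [aː] (rule 2); /e/ → [eː] (rule 2).
All other segments surface unchanged.

5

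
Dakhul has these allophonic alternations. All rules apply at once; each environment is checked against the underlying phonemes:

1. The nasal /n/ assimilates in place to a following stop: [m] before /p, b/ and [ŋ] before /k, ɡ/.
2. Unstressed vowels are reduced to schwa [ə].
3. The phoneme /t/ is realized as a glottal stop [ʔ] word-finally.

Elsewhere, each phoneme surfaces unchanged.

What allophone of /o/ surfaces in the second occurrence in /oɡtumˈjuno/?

Rule 2 applies to /o/ (word-final: in an unstressed syllable) → [ə].

[ə]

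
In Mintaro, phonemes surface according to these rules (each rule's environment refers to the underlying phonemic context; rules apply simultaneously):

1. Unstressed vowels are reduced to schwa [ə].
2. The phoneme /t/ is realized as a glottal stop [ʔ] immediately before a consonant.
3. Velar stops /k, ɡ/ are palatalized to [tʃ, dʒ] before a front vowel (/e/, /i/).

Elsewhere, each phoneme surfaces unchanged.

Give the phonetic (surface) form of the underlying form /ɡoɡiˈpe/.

/ɡ/ — word-initial; rule 3 does not apply here → [ɡ].
/o/ (between /ɡ/ and /ɡ/): in an unstressed syllable, so rule 1 applies → [ə].
/ɡ/ (between /o/ and /i/): before a front vowel, so rule 3 applies → [dʒ].
/i/ (between /ɡ/ and /p/) occurs in an unstressed syllable → [ə] by rule 1.
/p/ — not in any rule's target class → [p].
/e/ (word-final) fails the environment for rule 1, so it stays [e].

[ɡədʒəˈpe]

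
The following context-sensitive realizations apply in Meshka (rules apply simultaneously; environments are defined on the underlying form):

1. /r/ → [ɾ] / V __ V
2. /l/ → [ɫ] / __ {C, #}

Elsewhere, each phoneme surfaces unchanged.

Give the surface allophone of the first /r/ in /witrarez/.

[r]

/r/ (between /t/ and /a/): rule 1 targets it, but not between two vowels → unchanged [r].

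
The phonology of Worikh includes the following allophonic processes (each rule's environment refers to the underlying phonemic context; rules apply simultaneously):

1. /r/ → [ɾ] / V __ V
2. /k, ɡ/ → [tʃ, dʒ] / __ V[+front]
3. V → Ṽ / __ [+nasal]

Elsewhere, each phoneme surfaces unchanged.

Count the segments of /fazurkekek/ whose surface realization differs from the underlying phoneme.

2

Segments that undergo a rule: /k/ → [tʃ] (rule 2); /k/ → [tʃ] (rule 2).
All other segments surface unchanged.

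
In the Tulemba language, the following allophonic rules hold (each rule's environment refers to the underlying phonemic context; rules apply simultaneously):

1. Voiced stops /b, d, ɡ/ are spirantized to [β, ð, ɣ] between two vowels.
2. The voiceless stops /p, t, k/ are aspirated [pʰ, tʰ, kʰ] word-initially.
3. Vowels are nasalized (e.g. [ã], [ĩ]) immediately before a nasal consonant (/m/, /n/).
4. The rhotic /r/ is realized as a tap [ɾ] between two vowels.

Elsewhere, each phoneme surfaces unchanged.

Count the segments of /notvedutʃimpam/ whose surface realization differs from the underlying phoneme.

Segments that undergo a rule: /d/ → [ð] (rule 1); /i/ → [ĩ] (rule 3); /a/ → [ã] (rule 3).
All other segments surface unchanged.

3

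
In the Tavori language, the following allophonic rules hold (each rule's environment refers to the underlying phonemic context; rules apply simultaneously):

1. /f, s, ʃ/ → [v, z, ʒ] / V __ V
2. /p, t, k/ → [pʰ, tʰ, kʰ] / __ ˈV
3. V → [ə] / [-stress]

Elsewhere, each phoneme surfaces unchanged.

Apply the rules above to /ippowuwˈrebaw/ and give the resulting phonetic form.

[əppəwəwˈrebəw]

/i/ (word-initial): in an unstressed syllable, so rule 3 applies → [ə].
/p/ — between /i/ and /p/; rule 2 does not apply here → [p].
/p/ — between /p/ and /o/; rule 2 does not apply here → [p].
/o/ (between /p/ and /w/): in an unstressed syllable, so rule 3 applies → [ə].
/u/ meets the environment for rule 3 (in an unstressed syllable) → [ə].
/e/ (between /r/ and /b/) is in the target of rule 3 but the environment (in an unstressed syllable) is not met → [e].
/a/ (between /b/ and /w/): in an unstressed syllable, so rule 3 applies → [ə].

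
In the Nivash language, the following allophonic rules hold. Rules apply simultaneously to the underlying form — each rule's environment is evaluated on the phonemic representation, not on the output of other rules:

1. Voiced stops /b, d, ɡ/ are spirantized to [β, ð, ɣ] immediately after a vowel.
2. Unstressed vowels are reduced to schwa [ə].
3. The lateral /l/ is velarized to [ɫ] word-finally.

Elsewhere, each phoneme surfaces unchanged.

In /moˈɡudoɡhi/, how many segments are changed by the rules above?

6

Segments that undergo a rule: /o/ → [ə] (rule 2); /ɡ/ → [ɣ] (rule 1); /d/ → [ð] (rule 1); /o/ → [ə] (rule 2); /ɡ/ → [ɣ] (rule 1); /i/ → [ə] (rule 2).
All other segments surface unchanged.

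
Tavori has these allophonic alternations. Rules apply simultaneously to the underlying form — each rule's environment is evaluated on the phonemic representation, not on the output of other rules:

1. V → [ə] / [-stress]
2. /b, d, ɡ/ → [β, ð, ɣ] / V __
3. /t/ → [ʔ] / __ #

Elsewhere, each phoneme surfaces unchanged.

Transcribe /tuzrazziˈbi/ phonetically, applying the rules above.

[təzrəzzəˈβi]

/t/ (word-initial) fails the environment for rule 3, so it stays [t].
/u/ (between /t/ and /z/): in an unstressed syllable, so rule 1 applies → [ə].
/z/ stays [z].
/r/ stays [r].
/a/ (between /r/ and /z/): in an unstressed syllable, so rule 1 applies → [ə].
/z/ (between /a/ and /z/) is unaffected → [z].
/z/ stays [z].
/i/ (between /z/ and /b/): in an unstressed syllable, so rule 1 applies → [ə].
/b/ (between /i/ and /i/): immediately after a vowel, so rule 2 applies → [β].
/i/ (word-final): rule 1 targets it, but not in an unstressed syllable → unchanged [i].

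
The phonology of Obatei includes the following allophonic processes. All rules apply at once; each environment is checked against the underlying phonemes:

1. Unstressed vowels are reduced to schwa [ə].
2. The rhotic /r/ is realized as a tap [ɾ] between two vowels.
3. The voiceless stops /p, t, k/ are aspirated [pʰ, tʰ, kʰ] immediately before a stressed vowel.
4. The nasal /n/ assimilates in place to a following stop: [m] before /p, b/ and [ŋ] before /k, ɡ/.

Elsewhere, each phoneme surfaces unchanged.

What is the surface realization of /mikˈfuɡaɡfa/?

[məkˈfuɡəɡfə]

/m/ — not in any rule's target class → [m].
/i/ — between /m/ and /k/, in an unstressed syllable — surfaces as [ə] (rule 1).
/k/ — between /i/ and /f/; rule 3 does not apply here → [k].
/f/ stays [f].
/u/ (between /f/ and /ɡ/): rule 1 targets it, but not in an unstressed syllable → unchanged [u].
/ɡ/ (between /u/ and /a/) is unaffected → [ɡ].
Rule 1 applies to /a/ (between /ɡ/ and /ɡ/: in an unstressed syllable) → [ə].
/ɡ/ (between /a/ and /f/): no rule targets it → [ɡ].
/f/ — not in any rule's target class → [f].
/a/ meets the environment for rule 1 (in an unstressed syllable) → [ə].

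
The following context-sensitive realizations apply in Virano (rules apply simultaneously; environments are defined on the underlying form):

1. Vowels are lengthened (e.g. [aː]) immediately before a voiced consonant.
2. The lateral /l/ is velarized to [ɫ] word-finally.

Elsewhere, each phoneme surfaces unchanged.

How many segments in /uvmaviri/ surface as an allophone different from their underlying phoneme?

3

Segments that undergo a rule: /u/ → [uː] (rule 1); /a/ → [aː] (rule 1); /i/ → [iː] (rule 1).
All other segments surface unchanged.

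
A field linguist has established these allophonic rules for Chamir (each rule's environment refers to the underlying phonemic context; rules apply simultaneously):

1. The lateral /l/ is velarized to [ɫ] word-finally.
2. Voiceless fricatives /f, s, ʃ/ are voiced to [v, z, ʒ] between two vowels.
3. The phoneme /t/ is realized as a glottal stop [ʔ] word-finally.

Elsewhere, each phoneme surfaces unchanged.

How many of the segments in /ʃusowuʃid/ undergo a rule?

Segments that undergo a rule: /s/ → [z] (rule 2); /ʃ/ → [ʒ] (rule 2).
All other segments surface unchanged.

2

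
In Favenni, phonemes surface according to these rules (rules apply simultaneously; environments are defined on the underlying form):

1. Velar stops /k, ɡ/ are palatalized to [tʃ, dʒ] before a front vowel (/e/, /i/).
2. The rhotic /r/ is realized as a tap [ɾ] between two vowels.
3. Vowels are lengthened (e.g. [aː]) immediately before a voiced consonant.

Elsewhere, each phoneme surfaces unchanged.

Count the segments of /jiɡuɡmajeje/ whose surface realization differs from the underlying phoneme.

4

Segments that undergo a rule: /i/ → [iː] (rule 3); /u/ → [uː] (rule 3); /a/ → [aː] (rule 3); /e/ → [eː] (rule 3).
All other segments surface unchanged.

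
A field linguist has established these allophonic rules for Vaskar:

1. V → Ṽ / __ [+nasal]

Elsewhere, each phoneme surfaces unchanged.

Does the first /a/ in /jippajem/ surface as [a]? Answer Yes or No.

/a/ (between /p/ and /j/) is in the target of rule 1 but the environment (before a nasal consonant) is not met → [a].
The actual realization is [a], which matches [a].

Yes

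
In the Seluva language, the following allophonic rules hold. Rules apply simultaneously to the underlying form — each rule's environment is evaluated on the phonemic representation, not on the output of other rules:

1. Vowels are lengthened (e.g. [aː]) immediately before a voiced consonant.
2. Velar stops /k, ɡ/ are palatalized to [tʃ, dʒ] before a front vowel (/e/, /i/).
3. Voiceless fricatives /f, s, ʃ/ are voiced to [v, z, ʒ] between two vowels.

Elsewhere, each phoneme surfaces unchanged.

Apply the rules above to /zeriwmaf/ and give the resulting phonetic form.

[zeːriːwmaf]

/z/ — not in any rule's target class → [z].
/e/ — between /z/ and /r/, before a voiced consonant — surfaces as [eː] (rule 1).
/r/ stays [r].
/i/ (between /r/ and /w/) occurs before a voiced consonant → [iː] by rule 1.
/w/ stays [w].
/m/ stays [m].
/a/ (between /m/ and /f/): rule 1 targets it, but not before a voiced consonant → unchanged [a].
/f/ (word-final): rule 3 targets it, but not between two vowels → unchanged [f].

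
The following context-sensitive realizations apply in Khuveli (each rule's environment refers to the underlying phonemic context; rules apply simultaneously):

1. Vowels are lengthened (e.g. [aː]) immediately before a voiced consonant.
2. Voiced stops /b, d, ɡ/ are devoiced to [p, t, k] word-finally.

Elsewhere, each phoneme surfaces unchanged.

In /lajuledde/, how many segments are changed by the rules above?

Segments that undergo a rule: /a/ → [aː] (rule 1); /u/ → [uː] (rule 1); /e/ → [eː] (rule 1).
All other segments surface unchanged.

3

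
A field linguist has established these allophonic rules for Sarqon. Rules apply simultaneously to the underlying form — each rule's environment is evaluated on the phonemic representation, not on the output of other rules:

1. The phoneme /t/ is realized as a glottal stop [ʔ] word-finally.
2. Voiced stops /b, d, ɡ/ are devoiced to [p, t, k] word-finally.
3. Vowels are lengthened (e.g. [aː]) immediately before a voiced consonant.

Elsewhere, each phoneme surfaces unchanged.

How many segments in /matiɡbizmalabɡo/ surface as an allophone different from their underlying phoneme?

4

Segments that undergo a rule: /i/ → [iː] (rule 3); /i/ → [iː] (rule 3); /a/ → [aː] (rule 3); /a/ → [aː] (rule 3).
All other segments surface unchanged.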